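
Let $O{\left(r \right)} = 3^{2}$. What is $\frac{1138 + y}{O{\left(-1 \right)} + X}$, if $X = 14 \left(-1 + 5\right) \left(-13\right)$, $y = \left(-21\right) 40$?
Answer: $- \frac{298}{719} \approx -0.41446$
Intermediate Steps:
$O{\left(r \right)} = 9$
$y = -840$
$X = -728$ ($X = 14 \cdot 4 \left(-13\right) = 56 \left(-13\right) = -728$)
$\frac{1138 + y}{O{\left(-1 \right)} + X} = \frac{1138 - 840}{9 - 728} = \frac{298}{-719} = 298 \left(- \frac{1}{719}\right) = - \frac{298}{719}$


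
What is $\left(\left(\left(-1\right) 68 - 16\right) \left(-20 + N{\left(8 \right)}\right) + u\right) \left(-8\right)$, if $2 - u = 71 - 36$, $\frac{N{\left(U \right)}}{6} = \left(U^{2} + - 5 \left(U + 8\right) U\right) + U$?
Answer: $-2303352$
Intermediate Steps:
$N{\left(U \right)} = 6 U + 6 U^{2} + 6 U \left(-40 - 5 U\right)$ ($N{\left(U \right)} = 6 \left(\left(U^{2} + - 5 \left(U + 8\right) U\right) + U\right) = 6 \left(\left(U^{2} + - 5 \left(8 + U\right) U\right) + U\right) = 6 \left(\left(U^{2} + \left(-40 - 5 U\right) U\right) + U\right) = 6 \left(\left(U^{2} + U \left(-40 - 5 U\right)\right) + U\right) = 6 \left(U + U^{2} + U \left(-40 - 5 U\right)\right) = 6 U + 6 U^{2} + 6 U \left(-40 - 5 U\right)$)
$u = -33$ ($u = 2 - \left(71 - 36\right) = 2 - 35 = -33$)
$\left(\left(\left(-1\right) 68 - 16\right) \left(-20 + N{\left(8 \right)}\right) + u\right) \left(-8\right) = \left(\left(\left(-1\right) 68 - 16\right) \left(-20 - 48 \left(39 + 4 \cdot 8\right)\right) - 33\right) \left(-8\right) = \left(\left(-68 - 16\right) \left(-20 - 48 \left(39 + 32\right)\right) - 33\right) \left(-8\right) = \left(- 84 \left(-20 - 48 \cdot 71\right) - 33\right) \left(-8\right) = \left(- 84 \left(-20 - 3408\right) - 33\right) \left(-8\right) = \left(\left(-84\right) \left(-3428\right) - 33\right) \left(-8\right) = \left(287952 - 33\right) \left(-8\right) = 287919 \left(-8\right) = -2303352$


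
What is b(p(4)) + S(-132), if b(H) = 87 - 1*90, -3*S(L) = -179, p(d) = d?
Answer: 170/3 ≈ 56.667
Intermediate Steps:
S(L) = 179/3 (S(L) = -1/3*(-179) = 179/3)
b(H) = -3 (b(H) = 87 - 90 = -3)
b(p(4)) + S(-132) = -3 + 179/3 = 170/3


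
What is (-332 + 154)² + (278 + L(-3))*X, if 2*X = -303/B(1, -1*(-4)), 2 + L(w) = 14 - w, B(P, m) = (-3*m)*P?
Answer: 283065/8 ≈ 35383.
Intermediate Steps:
B(P, m) = -3*P*m
L(w) = 12 - w (L(w) = -2 + (14 - w) = 12 - w)
X = 101/8 (X = (-303/((-3*1*(-1*(-4)))))/2 = (-303/((-3*1*4)))/2 = (-303/(-12))/2 = (-303*(-1/12))/2 = (½)*(101/4) = 101/8 ≈ 12.625)
(-332 + 154)² + (278 + L(-3))*X = (-332 + 154)² + (278 + (12 - 1*(-3)))*(101/8) = (-178)² + (278 + (12 + 3))*(101/8) = 31684 + (278 + 15)*(101/8) = 31684 + 293*(101/8) = 31684 + 29593/8 = 283065/8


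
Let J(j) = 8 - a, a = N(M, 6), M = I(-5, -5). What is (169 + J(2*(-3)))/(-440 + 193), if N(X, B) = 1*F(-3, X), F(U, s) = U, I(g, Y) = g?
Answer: -180/247 ≈ -0.72874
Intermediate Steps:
M = -5
N(X, B) = -3 (N(X, B) = 1*(-3) = -3)
a = -3
J(j) = 11 (J(j) = 8 - 1*(-3) = 8 + 3 = 11)
(169 + J(2*(-3)))/(-440 + 193) = (169 + 11)/(-440 + 193) = 180/(-247) = 180*(-1/247) = -180/247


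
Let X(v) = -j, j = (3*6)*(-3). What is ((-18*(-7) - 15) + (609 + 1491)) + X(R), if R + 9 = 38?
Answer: 2265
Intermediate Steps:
j = -54 (j = 18*(-3) = -54)
R = 29 (R = -9 + 38 = 29)
X(v) = 54 (X(v) = -1*(-54) = 54)
((-18*(-7) - 15) + (609 + 1491)) + X(R) = ((-18*(-7) - 15) + (609 + 1491)) + 54 = ((126 - 15) + 2100) + 54 = (111 + 2100) + 54 = 2211 + 54 = 2265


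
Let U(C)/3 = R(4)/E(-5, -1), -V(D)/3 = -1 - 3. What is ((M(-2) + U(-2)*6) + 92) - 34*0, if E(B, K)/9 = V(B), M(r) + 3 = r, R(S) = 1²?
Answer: 523/6 ≈ 87.167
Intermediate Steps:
R(S) = 1
M(r) = -3 + r
V(D) = 12 (V(D) = -3*(-1 - 3) = -3*(-4) = 12)
E(B, K) = 108 (E(B, K) = 9*12 = 108)
U(C) = 1/36 (U(C) = 3*(1/108) = 1/36)
((M(-2) + U(-2)*6) + 92) - 34*0 = (((-3 - 2) + (1/36)*6) + 92) - 34*0 = ((-5 + ⅙) + 92) + 0 = (-29/6 + 92) + 0 = 523/6 + 0 = 523/6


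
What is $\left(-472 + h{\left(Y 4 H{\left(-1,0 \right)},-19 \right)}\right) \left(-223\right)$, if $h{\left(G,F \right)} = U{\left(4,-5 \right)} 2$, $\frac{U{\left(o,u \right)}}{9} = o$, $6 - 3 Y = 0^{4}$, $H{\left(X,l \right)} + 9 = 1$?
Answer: $89200$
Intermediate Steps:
$H{\left(X,l \right)} = -8$ ($H{\left(X,l \right)} = -9 + 1 = -8$)
$Y = 2$ ($Y = 2 - \frac{0^{4}}{3} = 2 - 0 = 2 + 0 = 2$)
$U{\left(o,u \right)} = 9 o$
$h{\left(G,F \right)} = 72$ ($h{\left(G,F \right)} = 9 \cdot 4 \cdot 2 = 36 \cdot 2 = 72$)
$\left(-472 + h{\left(Y 4 H{\left(-1,0 \right)},-19 \right)}\right) \left(-223\right) = \left(-472 + 72\right) \left(-223\right) = \left(-400\right) \left(-223\right) = 89200$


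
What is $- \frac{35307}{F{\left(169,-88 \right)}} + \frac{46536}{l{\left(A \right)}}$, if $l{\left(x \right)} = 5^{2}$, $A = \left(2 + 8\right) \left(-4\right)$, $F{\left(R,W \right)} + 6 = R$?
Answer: $\frac{6702693}{4075} \approx 1644.8$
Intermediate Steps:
$F{\left(R,W \right)} = -6 + R$
$A = -40$ ($A = 10 \left(-4\right) = -40$)
$l{\left(x \right)} = 25$
$- \frac{35307}{F{\left(169,-88 \right)}} + \frac{46536}{l{\left(A \right)}} = - \frac{35307}{-6 + 169} + \frac{46536}{25} = - \frac{35307}{163} + 46536 \cdot \frac{1}{25} = \left(-35307\right) \frac{1}{163} + \frac{46536}{25} = - \frac{35307}{163} + \frac{46536}{25} = \frac{6702693}{4075}$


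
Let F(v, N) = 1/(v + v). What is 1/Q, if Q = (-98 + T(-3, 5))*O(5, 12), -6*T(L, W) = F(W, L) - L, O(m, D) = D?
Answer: -5/5911 ≈ -0.00084588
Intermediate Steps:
F(v, N) = 1/(2*v)
T(L, W) = -1/(12*W) + L/6 (T(L, W) = -(1/(2*W) - L)/6 = -1/(12*W) + L/6)
Q = -5911/5 (Q = (-98 + (-1/12/5 + (⅙)*(-3)))*12 = (-98 + (-1/12*⅕ - ½))*12 = (-98 + (-1/60 - ½))*12 = (-98 - 31/60)*12 = -5911/60*12 = -5911/5 ≈ -1182.2)
1/Q = 1/(-5911/5) = -5/5911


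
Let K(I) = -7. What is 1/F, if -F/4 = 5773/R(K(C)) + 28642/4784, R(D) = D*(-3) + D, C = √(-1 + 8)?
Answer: -4186/7004755 ≈ -0.00059759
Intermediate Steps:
C = √7 ≈ 2.6458
R(D) = -2*D (R(D) = -3*D + D = -2*D)
F = -7004755/4186 (F = -4*(5773/((-2*(-7))) + 28642/4784) = -4*(5773/14 + 28642*(1/4784)) = -4*(5773*(1/14) + 14321/2392) = -4*(5773/14 + 14321/2392) = -4*7004755/16744 = -7004755/4186 ≈ -1673.4)
1/F = 1/(-7004755/4186) = -4186/7004755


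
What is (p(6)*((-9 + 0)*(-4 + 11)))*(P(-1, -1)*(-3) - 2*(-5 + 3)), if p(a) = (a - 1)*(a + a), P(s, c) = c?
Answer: -26460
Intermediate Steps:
p(a) = 2*a*(-1 + a) (p(a) = (-1 + a)*(2*a) = 2*a*(-1 + a))
(p(6)*((-9 + 0)*(-4 + 11)))*(P(-1, -1)*(-3) - 2*(-5 + 3)) = ((2*6*(-1 + 6))*((-9 + 0)*(-4 + 11)))*(-1*(-3) - 2*(-5 + 3)) = ((2*6*5)*(-9*7))*(3 - 2*(-2)) = (60*(-63))*(3 + 4) = -3780*7 = -26460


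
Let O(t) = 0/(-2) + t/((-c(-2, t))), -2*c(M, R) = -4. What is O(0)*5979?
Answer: 0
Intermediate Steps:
c(M, R) = 2 (c(M, R) = -½*(-4) = 2)
O(t) = -t/2 (O(t) = 0/(-2) + t/((-1*2)) = 0*(-½) + t/(-2) = 0 + t*(-½) = 0 - t/2 = -t/2)
O(0)*5979 = -½*0*5979 = 0*5979 = 0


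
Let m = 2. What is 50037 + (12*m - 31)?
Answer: 50030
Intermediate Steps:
50037 + (12*m - 31) = 50037 + (12*2 - 31) = 50037 + (24 - 31) = 50037 - 7 = 50030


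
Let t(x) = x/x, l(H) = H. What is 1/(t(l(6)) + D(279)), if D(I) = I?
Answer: 1/280 ≈ 0.0035714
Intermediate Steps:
t(x) = 1
1/(t(l(6)) + D(279)) = 1/(1 + 279) = 1/280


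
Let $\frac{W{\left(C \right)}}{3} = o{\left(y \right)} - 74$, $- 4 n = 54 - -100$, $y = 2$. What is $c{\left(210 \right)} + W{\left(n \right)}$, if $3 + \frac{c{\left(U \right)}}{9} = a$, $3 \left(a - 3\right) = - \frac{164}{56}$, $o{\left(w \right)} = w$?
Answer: $- \frac{3147}{14} \approx -224.79$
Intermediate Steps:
$a = \frac{85}{42}$ ($a = 3 + \frac{\left(-164\right) \frac{1}{56}}{3} = 3 + \frac{1}{3} \left(- \frac{41}{14}\right) = 3 - \frac{41}{42} = \frac{85}{42} \approx 2.0238$)
$c{\left(U \right)} = - \frac{123}{14}$ ($c{\left(U \right)} = -27 + 9 \cdot \frac{85}{42} = -27 + \frac{255}{14} = - \frac{123}{14}$)
$n = - \frac{77}{2}$ ($n = - \frac{54 - -100}{4} = - \frac{54 + 100}{4} = \left(- \frac{1}{4}\right) 154 = - \frac{77}{2} \approx -38.5$)
$W{\left(C \right)} = -216$ ($W{\left(C \right)} = 3 \left(2 - 74\right) = 3 \left(-72\right) = -216$)
$c{\left(210 \right)} + W{\left(n \right)} = - \frac{123}{14} - 216 = - \frac{3147}{14}$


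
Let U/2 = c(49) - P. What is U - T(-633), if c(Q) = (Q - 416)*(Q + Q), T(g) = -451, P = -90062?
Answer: 108643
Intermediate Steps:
c(Q) = 2*Q*(-416 + Q) (c(Q) = (-416 + Q)*(2*Q) = 2*Q*(-416 + Q))
U = 108192 (U = 2*(2*49*(-416 + 49) - 1*(-90062)) = 2*(2*49*(-367) + 90062) = 2*(-35966 + 90062) = 2*54096 = 108192)
U - T(-633) = 108192 - 1*(-451) = 108192 + 451 = 108643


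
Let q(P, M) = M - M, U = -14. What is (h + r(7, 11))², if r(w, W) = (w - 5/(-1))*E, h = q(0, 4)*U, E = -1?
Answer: 144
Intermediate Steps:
q(P, M) = 0
h = 0 (h = 0*(-14) = 0)
r(w, W) = -5 - w (r(w, W) = (w - 5/(-1))*(-1) = (w - 5*(-1))*(-1) = (w + 5)*(-1) = (5 + w)*(-1) = -5 - w)
(h + r(7, 11))² = (0 + (-5 - 1*7))² = (0 + (-5 - 7))² = (0 - 12)² = (-12)² = 144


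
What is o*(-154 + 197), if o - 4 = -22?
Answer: -774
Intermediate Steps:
o = -18 (o = 4 - 22 = -18)
o*(-154 + 197) = -18*(-154 + 197) = -18*43 = -774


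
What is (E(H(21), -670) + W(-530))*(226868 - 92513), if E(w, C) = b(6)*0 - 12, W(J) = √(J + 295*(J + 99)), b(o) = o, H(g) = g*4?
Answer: -1612260 + 671775*I*√5107 ≈ -1.6123e+6 + 4.8007e+7*I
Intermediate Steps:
H(g) = 4*g
W(J) = √(29205 + 296*J) (W(J) = √(J + 295*(99 + J)) = √(J + (29205 + 295*J)) = √(29205 + 296*J))
E(w, C) = -12 (E(w, C) = 6*0 - 12 = 0 - 12 = -12)
(E(H(21), -670) + W(-530))*(226868 - 92513) = (-12 + √(29205 + 296*(-530)))*(226868 - 92513) = (-12 + √(29205 - 156880))*134355 = (-12 + √(-127675))*134355 = (-12 + 5*I*√5107)*134355 = -1612260 + 671775*I*√5107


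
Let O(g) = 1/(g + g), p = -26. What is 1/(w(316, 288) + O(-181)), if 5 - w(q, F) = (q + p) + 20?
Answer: -362/110411 ≈ -0.0032787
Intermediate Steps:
O(g) = 1/(2*g)
w(q, F) = 11 - q (w(q, F) = 5 - ((q - 26) + 20) = 5 - ((-26 + q) + 20) = 5 - (-6 + q) = 5 + (6 - q) = 11 - q)
1/(w(316, 288) + O(-181)) = 1/((11 - 1*316) + (½)/(-181)) = 1/((11 - 316) + (½)*(-1/181)) = 1/(-305 - 1/362) = 1/(-110411/362) = -362/110411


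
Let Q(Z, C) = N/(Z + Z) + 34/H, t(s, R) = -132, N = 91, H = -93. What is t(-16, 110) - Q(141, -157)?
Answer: -384523/2914 ≈ -131.96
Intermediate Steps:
Q(Z, C) = -34/93 + 91/(2*Z) (Q(Z, C) = 91/(Z + Z) + 34/(-93) = 91/((2*Z)) + 34*(-1/93) = 91*(1/(2*Z)) - 34/93 = 91/(2*Z) - 34/93 = -34/93 + 91/(2*Z))
t(-16, 110) - Q(141, -157) = -132 - (8463 - 68*141)/(186*141) = -132 - (8463 - 9588)/(186*141) = -132 - (-1125)/(186*141) = -132 - 1*(-125/2914) = -132 + 125/2914 = -384523/2914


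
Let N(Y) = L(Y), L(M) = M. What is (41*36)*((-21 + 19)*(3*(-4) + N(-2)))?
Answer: 41328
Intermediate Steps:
N(Y) = Y
(41*36)*((-21 + 19)*(3*(-4) + N(-2))) = (41*36)*((-21 + 19)*(3*(-4) - 2)) = 1476*(-2*(-12 - 2)) = 1476*(-2*(-14)) = 1476*28 = 41328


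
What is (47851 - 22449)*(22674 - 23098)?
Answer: -10770448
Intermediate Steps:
(47851 - 22449)*(22674 - 23098) = 25402*(-424) = -10770448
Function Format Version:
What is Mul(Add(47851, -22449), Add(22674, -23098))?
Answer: -10770448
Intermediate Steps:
Mul(Add(47851, -22449), Add(22674, -23098)) = Mul(25402, -424) = -10770448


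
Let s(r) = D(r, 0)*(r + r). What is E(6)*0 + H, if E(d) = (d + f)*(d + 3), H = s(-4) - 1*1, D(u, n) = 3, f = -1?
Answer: -25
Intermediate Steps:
s(r) = 6*r (s(r) = 3*(r + r) = 3*(2*r) = 6*r)
H = -25 (H = 6*(-4) - 1*1 = -24 - 1 = -25)
E(d) = (-1 + d)*(3 + d) (E(d) = (d - 1)*(d + 3) = (-1 + d)*(3 + d))
E(6)*0 + H = (-3 + 6² + 2*6)*0 - 25 = (-3 + 36 + 12)*0 - 25 = 45*0 - 25 = 0 - 25 = -25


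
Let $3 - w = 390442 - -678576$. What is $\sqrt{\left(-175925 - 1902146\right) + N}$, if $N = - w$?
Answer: $4 i \sqrt{63066} \approx 1004.5 i$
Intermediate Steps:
$w = -1069015$ ($w = 3 - \left(390442 - -678576\right) = 3 - \left(390442 + 678576\right) = 3 - 1069018 = -1069015$)
$N = 1069015$ ($N = \left(-1\right) \left(-1069015\right) = 1069015$)
$\sqrt{\left(-175925 - 1902146\right) + N} = \sqrt{\left(-175925 - 1902146\right) + 1069015} = \sqrt{-2078071 + 1069015} = \sqrt{-1009056} = 4 i \sqrt{63066}$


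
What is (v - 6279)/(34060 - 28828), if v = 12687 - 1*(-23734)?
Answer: 15071/2616 ≈ 5.7611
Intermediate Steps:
v = 36421 (v = 12687 + 23734 = 36421)
(v - 6279)/(34060 - 28828) = (36421 - 6279)/(34060 - 28828) = 30142/5232 = 30142*(1/5232) = 15071/2616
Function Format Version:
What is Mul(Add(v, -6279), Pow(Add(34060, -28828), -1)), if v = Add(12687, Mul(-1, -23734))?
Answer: Rational(15071, 2616) ≈ 5.7611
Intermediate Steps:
v = 36421 (v = Add(12687, 23734) = 36421)
Mul(Add(v, -6279), Pow(Add(34060, -28828), -1)) = Mul(Add(36421, -6279), Pow(Add(34060, -28828), -1)) = Mul(30142, Pow(5232, -1)) = Mul(30142, Rational(1, 5232)) = Rational(15071, 2616)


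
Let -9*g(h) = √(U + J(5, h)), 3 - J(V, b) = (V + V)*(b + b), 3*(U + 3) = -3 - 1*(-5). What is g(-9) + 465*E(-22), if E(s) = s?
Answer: -10230 - √1626/27 ≈ -10232.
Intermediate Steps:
U = -7/3 (U = -3 + (-3 - 1*(-5))/3 = -3 + (-3 + 5)/3 = -3 + (⅓)*2 = -3 + ⅔ = -7/3 ≈ -2.3333)
J(V, b) = 3 - 4*V*b (J(V, b) = 3 - (V + V)*(b + b) = 3 - 2*V*2*b = 3 - 4*V*b)
g(h) = -√(⅔ - 20*h)/9 (g(h) = -√(-7/3 + (3 - 4*5*h))/9 = -√(-7/3 + (3 - 20*h))/9 = -√(⅔ - 20*h)/9)
g(-9) + 465*E(-22) = -√(6 - 180*(-9))/27 + 465*(-22) = -√(6 + 1620)/27 - 10230 = -√1626/27 - 10230 = -10230 - √1626/27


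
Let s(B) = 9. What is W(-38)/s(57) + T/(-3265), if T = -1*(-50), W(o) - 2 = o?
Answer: -2622/653 ≈ -4.0153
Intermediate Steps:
W(o) = 2 + o
T = 50
W(-38)/s(57) + T/(-3265) = (2 - 38)/9 + 50/(-3265) = -36*1/9 + 50*(-1/3265) = -4 - 10/653 = -2622/653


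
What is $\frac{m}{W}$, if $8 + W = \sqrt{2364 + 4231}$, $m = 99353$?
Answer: $\frac{794824}{6531} + \frac{99353 \sqrt{6595}}{6531} \approx 1357.1$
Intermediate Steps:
$W = -8 + \sqrt{6595}$ ($W = -8 + \sqrt{2364 + 4231} = -8 + \sqrt{6595} \approx 73.21$)
$\frac{m}{W} = \frac{99353}{-8 + \sqrt{6595}}$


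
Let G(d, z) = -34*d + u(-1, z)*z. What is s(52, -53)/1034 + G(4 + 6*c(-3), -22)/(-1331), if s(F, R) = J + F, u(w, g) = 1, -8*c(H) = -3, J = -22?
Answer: 25673/125114 ≈ 0.20520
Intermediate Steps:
c(H) = 3/8 (c(H) = -1/8*(-3) = 3/8)
s(F, R) = -22 + F
G(d, z) = z - 34*d (G(d, z) = -34*d + 1*z = -34*d + z = z - 34*d)
s(52, -53)/1034 + G(4 + 6*c(-3), -22)/(-1331) = (-22 + 52)/1034 + (-22 - 34*(4 + 6*(3/8)))/(-1331) = 30*(1/1034) + (-22 - 34*(4 + 9/4))*(-1/1331) = 15/517 + (-22 - 34*25/4)*(-1/1331) = 15/517 + (-22 - 425/2)*(-1/1331) = 15/517 - 469/2*(-1/1331) = 15/517 + 469/2662 = 25673/125114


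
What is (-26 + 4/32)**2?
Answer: 42849/64 ≈ 669.52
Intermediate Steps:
(-26 + 4/32)**2 = (-26 + 4*(1/32))**2 = (-26 + 1/8)**2 = (-207/8)**2 = 42849/64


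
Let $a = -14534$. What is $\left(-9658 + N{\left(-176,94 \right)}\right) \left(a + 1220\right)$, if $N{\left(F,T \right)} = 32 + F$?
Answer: $130503828$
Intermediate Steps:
$\left(-9658 + N{\left(-176,94 \right)}\right) \left(a + 1220\right) = \left(-9658 + \left(32 - 176\right)\right) \left(-14534 + 1220\right) = \left(-9658 - 144\right) \left(-13314\right) = \left(-9802\right) \left(-13314\right) = 130503828$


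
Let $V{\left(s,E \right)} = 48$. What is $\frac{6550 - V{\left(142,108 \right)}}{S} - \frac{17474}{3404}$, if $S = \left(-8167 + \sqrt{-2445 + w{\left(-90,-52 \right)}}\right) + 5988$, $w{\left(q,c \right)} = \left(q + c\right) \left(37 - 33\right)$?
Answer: $- \frac{32811826557}{4043146954} - \frac{3251 i \sqrt{3013}}{2375527} \approx -8.1154 - 0.07512 i$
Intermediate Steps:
$w{\left(q,c \right)} = 4 c + 4 q$ ($w{\left(q,c \right)} = \left(c + q\right) 4 = 4 c + 4 q$)
$S = -2179 + i \sqrt{3013}$ ($S = \left(-8167 + \sqrt{-2445 + \left(4 \left(-52\right) + 4 \left(-90\right)\right)}\right) + 5988 = \left(-8167 + \sqrt{-2445 - 568}\right) + 5988 = \left(-8167 + \sqrt{-3013}\right) + 5988 = \left(-8167 + i \sqrt{3013}\right) + 5988 = -2179 + i \sqrt{3013} \approx -2179.0 + 54.891 i$)
$\frac{6550 - V{\left(142,108 \right)}}{S} - \frac{17474}{3404} = \frac{6550 - 48}{-2179 + i \sqrt{3013}} - \frac{17474}{3404} = \frac{6550 - 48}{-2179 + i \sqrt{3013}} - \frac{8737}{1702} = \frac{6502}{-2179 + i \sqrt{3013}} - \frac{8737}{1702} = - \frac{8737}{1702} + \frac{6502}{-2179 + i \sqrt{3013}}$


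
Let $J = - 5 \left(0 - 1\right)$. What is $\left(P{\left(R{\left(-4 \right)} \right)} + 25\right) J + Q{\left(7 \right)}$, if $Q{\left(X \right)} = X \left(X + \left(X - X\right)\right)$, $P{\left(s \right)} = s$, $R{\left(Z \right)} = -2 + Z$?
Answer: $144$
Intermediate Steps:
$J = 5$ ($J = \left(-5\right) \left(-1\right) = 5$)
$Q{\left(X \right)} = X^{2}$ ($Q{\left(X \right)} = X \left(X + 0\right) = X X = X^{2}$)
$\left(P{\left(R{\left(-4 \right)} \right)} + 25\right) J + Q{\left(7 \right)} = \left(\left(-2 - 4\right) + 25\right) 5 + 7^{2} = \left(-6 + 25\right) 5 + 49 = 19 \cdot 5 + 49 = 95 + 49 = 144$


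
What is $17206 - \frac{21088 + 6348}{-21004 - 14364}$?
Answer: $\frac{152142311}{8842} \approx 17207.0$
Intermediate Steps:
$17206 - \frac{21088 + 6348}{-21004 - 14364} = 17206 - \frac{27436}{-35368} = 17206 - 27436 \left(- \frac{1}{35368}\right) = 17206 - - \frac{6859}{8842} = 17206 + \frac{6859}{8842} = \frac{152142311}{8842}$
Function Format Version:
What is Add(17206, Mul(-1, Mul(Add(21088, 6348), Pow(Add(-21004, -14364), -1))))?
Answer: Rational(152142311, 8842) ≈ 17207.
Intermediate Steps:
Add(17206, Mul(-1, Mul(Add(21088, 6348), Pow(Add(-21004, -14364), -1)))) = Add(17206, Mul(-1, Mul(27436, Pow(-35368, -1)))) = Add(17206, Mul(-1, Mul(27436, Rational(-1, 35368)))) = Add(17206, Mul(-1, Rational(-6859, 8842))) = Add(17206, Rational(6859, 8842)) = Rational(152142311, 8842)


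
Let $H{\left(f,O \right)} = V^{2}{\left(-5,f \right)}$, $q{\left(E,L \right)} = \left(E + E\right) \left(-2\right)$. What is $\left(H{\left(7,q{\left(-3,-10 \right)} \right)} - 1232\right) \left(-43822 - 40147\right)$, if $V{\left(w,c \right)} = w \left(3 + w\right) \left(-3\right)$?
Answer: $27877708$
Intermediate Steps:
$q{\left(E,L \right)} = - 4 E$ ($q{\left(E,L \right)} = 2 E \left(-2\right) = - 4 E$)
$V{\left(w,c \right)} = - 3 w \left(3 + w\right)$
$H{\left(f,O \right)} = 900$ ($H{\left(f,O \right)} = \left(\left(-3\right) \left(-5\right) \left(3 - 5\right)\right)^{2} = \left(\left(-3\right) \left(-5\right) \left(-2\right)\right)^{2} = \left(-30\right)^{2} = 900$)
$\left(H{\left(7,q{\left(-3,-10 \right)} \right)} - 1232\right) \left(-43822 - 40147\right) = \left(900 - 1232\right) \left(-43822 - 40147\right) = \left(-332\right) \left(-83969\right) = 27877708$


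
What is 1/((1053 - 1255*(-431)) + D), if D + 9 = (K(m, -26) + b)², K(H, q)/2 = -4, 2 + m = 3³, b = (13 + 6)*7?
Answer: 1/557574 ≈ 1.7935e-6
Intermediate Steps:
b = 133 (b = 19*7 = 133)
m = 25 (m = -2 + 3³ = -2 + 27 = 25)
K(H, q) = -8 (K(H, q) = 2*(-4) = -8)
D = 15616 (D = -9 + (-8 + 133)² = -9 + 125² = -9 + 15625 = 15616)
1/((1053 - 1255*(-431)) + D) = 1/((1053 - 1255*(-431)) + 15616) = 1/((1053 + 540905) + 15616) = 1/(541958 + 15616) = 1/557574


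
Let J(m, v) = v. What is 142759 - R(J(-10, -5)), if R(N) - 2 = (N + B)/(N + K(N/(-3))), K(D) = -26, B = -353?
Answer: 4425109/31 ≈ 1.4275e+5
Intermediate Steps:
R(N) = 2 + (-353 + N)/(-26 + N) (R(N) = 2 + (N - 353)/(N - 26) = 2 + (-353 + N)/(-26 + N))
142759 - R(J(-10, -5)) = 142759 - 3*(-135 - 5)/(-26 - 5) = 142759 - 3*(-140)/(-31) = 142759 - 3*(-1)*(-140)/31 = 142759 - 1*420/31 = 142759 - 420/31 = 4425109/31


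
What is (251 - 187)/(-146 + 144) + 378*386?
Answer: 145876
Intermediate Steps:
(251 - 187)/(-146 + 144) + 378*386 = 64/(-2) + 145908 = 64*(-½) + 145908 = -32 + 145908 = 145876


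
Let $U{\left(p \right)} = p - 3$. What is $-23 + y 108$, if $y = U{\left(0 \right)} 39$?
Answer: $-12659$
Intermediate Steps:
$U{\left(p \right)} = -3 + p$
$y = -117$ ($y = \left(-3 + 0\right) 39 = \left(-3\right) 39 = -117$)
$-23 + y 108 = -23 - 12636 = -12659$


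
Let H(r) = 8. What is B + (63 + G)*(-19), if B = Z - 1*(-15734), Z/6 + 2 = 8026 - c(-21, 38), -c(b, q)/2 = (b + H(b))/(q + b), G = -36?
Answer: 1077049/17 ≈ 63356.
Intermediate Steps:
c(b, q) = -2*(8 + b)/(b + q) (c(b, q) = -2*(b + 8)/(q + b) = -2*(8 + b)/(b + q))
Z = 818292/17 (Z = -12 + 6*(8026 - 2*(-8 - 1*(-21))/(-21 + 38)) = -12 + 6*(8026 - 2*(-8 + 21)/17) = -12 + 6*(8026 - 2*13/17) = -12 + 6*(8026 - 1*26/17) = -12 + 6*(8026 - 26/17) = -12 + 6*(136416/17) = -12 + 818496/17 = 818292/17 ≈ 48135.)
B = 1085770/17 (B = 818292/17 - 1*(-15734) = 818292/17 + 15734 = 1085770/17 ≈ 63869.)
B + (63 + G)*(-19) = 1085770/17 + (63 - 36)*(-19) = 1085770/17 + 27*(-19) = 1085770/17 - 513 = 1077049/17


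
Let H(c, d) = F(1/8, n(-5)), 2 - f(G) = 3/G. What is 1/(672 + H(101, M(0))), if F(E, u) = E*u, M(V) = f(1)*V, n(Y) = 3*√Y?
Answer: 14336/9633807 - 8*I*√5/9633807 ≈ 0.0014881 - 1.8569e-6*I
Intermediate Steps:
f(G) = 2 - 3/G
M(V) = -V (M(V) = (2 - 3/1)*V = (2 - 3*1)*V = (2 - 3)*V = -V)
H(c, d) = 3*I*√5/8 (H(c, d) = (3*√(-5))/8 = (3*(I*√5))/8 = (3*I*√5)/8 = 3*I*√5/8)
1/(672 + H(101, M(0))) = 1/(672 + 3*I*√5/8)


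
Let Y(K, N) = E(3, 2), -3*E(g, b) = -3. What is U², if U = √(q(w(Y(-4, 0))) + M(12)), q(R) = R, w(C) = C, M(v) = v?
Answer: 13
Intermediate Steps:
E(g, b) = 1 (E(g, b) = -⅓*(-3) = 1)
Y(K, N) = 1
U = √13 (U = √(1 + 12) = √13 ≈ 3.6056)
U² = (√13)² = 13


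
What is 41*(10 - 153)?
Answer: -5863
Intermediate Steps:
41*(10 - 153) = 41*(-143) = -5863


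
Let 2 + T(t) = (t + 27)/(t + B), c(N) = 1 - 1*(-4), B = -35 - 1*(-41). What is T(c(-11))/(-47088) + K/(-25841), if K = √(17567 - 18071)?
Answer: -5/258984 - 6*I*√14/25841 ≈ -1.9306e-5 - 0.00086877*I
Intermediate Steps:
K = 6*I*√14 (K = √(-504) = 6*I*√14 ≈ 22.45*I)
B = 6 (B = -35 + 41 = 6)
c(N) = 5 (c(N) = 1 + 4 = 5)
T(t) = -2 + (27 + t)/(6 + t) (T(t) = -2 + (t + 27)/(t + 6) = -2 + (27 + t)/(6 + t))
T(c(-11))/(-47088) + K/(-25841) = ((15 - 1*5)/(6 + 5))/(-47088) + (6*I*√14)/(-25841) = ((15 - 5)/11)*(-1/47088) + (6*I*√14)*(-1/25841) = ((1/11)*10)*(-1/47088) - 6*I*√14/25841 = (10/11)*(-1/47088) - 6*I*√14/25841 = -5/258984 - 6*I*√14/25841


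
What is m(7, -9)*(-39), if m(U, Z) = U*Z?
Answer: 2457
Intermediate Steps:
m(7, -9)*(-39) = (7*(-9))*(-39) = -63*(-39) = 2457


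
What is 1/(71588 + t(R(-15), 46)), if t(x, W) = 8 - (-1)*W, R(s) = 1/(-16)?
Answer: 1/71642 ≈ 1.3958e-5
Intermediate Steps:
R(s) = -1/16
t(x, W) = 8 + W
1/(71588 + t(R(-15), 46)) = 1/(71588 + (8 + 46)) = 1/(71588 + 54) = 1/71642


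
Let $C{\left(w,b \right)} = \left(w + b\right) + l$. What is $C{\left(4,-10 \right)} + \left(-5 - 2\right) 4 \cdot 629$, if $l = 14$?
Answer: $-17604$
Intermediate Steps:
$C{\left(w,b \right)} = 14 + b + w$ ($C{\left(w,b \right)} = \left(w + b\right) + 14 = \left(b + w\right) + 14 = 14 + b + w$)
$C{\left(4,-10 \right)} + \left(-5 - 2\right) 4 \cdot 629 = \left(14 - 10 + 4\right) + \left(-5 - 2\right) 4 \cdot 629 = 8 + \left(-7\right) 4 \cdot 629 = 8 - 17612 = -17604$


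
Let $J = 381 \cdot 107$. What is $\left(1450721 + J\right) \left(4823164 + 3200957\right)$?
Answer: $11967880182048$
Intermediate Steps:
$J = 40767$
$\left(1450721 + J\right) \left(4823164 + 3200957\right) = \left(1450721 + 40767\right) \left(4823164 + 3200957\right) = 1491488 \cdot 8024121 = 11967880182048$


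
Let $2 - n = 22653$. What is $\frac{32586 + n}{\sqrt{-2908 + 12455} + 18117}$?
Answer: $\frac{179992395}{328216142} - \frac{9935 \sqrt{9547}}{328216142} \approx 0.54544$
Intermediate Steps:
$n = -22651$ ($n = 2 - 22653 = -22651$)
$\frac{32586 + n}{\sqrt{-2908 + 12455} + 18117} = \frac{32586 - 22651}{\sqrt{-2908 + 12455} + 18117} = \frac{9935}{\sqrt{9547} + 18117} = \frac{9935}{18117 + \sqrt{9547}}$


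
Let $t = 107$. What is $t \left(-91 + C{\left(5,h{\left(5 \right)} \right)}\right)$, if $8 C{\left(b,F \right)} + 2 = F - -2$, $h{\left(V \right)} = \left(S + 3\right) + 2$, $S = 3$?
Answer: $-9630$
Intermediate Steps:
$h{\left(V \right)} = 8$ ($h{\left(V \right)} = \left(3 + 3\right) + 2 = 6 + 2 = 8$)
$C{\left(b,F \right)} = \frac{F}{8}$ ($C{\left(b,F \right)} = - \frac{1}{4} + \frac{F - -2}{8} = - \frac{1}{4} + \frac{F + 2}{8} = - \frac{1}{4} + \frac{2 + F}{8} = - \frac{1}{4} + \left(\frac{1}{4} + \frac{F}{8}\right) = \frac{F}{8}$)
$t \left(-91 + C{\left(5,h{\left(5 \right)} \right)}\right) = 107 \left(-91 + \frac{1}{8} \cdot 8\right) = 107 \left(-91 + 1\right) = 107 \left(-90\right) = -9630$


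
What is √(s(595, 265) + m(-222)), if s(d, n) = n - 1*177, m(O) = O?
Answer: I*√134 ≈ 11.576*I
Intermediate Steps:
s(d, n) = -177 + n (s(d, n) = n - 177 = -177 + n)
√(s(595, 265) + m(-222)) = √((-177 + 265) - 222) = √(88 - 222) = √(-134) = I*√134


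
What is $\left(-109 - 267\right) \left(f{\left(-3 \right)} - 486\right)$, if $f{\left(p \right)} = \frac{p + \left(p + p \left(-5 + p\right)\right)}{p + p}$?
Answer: $183864$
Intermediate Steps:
$f{\left(p \right)} = \frac{2 p + p \left(-5 + p\right)}{2 p}$
$\left(-109 - 267\right) \left(f{\left(-3 \right)} - 486\right) = \left(-109 - 267\right) \left(\left(- \frac{3}{2} + \frac{1}{2} \left(-3\right)\right) - 486\right) = - 376 \left(\left(- \frac{3}{2} - \frac{3}{2}\right) - 486\right) = - 376 \left(-3 - 486\right) = \left(-376\right) \left(-489\right) = 183864$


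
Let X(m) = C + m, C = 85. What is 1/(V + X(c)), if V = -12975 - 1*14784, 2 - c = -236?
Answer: -1/27436 ≈ -3.6448e-5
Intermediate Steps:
c = 238 (c = 2 - 1*(-236) = 2 + 236 = 238)
V = -27759 (V = -12975 - 14784 = -27759)
X(m) = 85 + m
1/(V + X(c)) = 1/(-27759 + (85 + 238)) = 1/(-27759 + 323) = 1/(-27436) = -1/27436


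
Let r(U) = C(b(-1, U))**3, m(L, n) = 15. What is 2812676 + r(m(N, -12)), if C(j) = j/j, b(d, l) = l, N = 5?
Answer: 2812677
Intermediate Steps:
C(j) = 1
r(U) = 1 (r(U) = 1**3 = 1)
2812676 + r(m(N, -12)) = 2812676 + 1 = 2812677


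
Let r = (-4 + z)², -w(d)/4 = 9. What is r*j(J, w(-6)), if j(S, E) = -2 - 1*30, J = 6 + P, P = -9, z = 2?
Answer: -128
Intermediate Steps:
w(d) = -36 (w(d) = -4*9 = -36)
J = -3 (J = 6 - 9 = -3)
j(S, E) = -32 (j(S, E) = -2 - 30 = -32)
r = 4 (r = (-4 + 2)² = (-2)² = 4)
r*j(J, w(-6)) = 4*(-32) = -128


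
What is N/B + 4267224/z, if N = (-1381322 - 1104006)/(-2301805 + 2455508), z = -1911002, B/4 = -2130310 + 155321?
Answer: -647682365289535072/290053540653852767 ≈ -2.2330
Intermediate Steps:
B = -7899956 (B = 4*(-2130310 + 155321) = 4*(-1974989) = -7899956)
N = -2485328/153703 ≈ -16.170
N/B + 4267224/z = -2485328/153703/(-7899956) + 4267224/(-1911002) = -2485328/153703*(-1/7899956) + 4267224*(-1/1911002) = 621332/303561734267 - 2133612/955501 = -647682365289535072/290053540653852767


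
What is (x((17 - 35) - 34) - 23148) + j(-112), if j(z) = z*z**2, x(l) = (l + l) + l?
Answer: -1428232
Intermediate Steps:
x(l) = 3*l (x(l) = 2*l + l = 3*l)
j(z) = z**3
(x((17 - 35) - 34) - 23148) + j(-112) = (3*((17 - 35) - 34) - 23148) + (-112)**3 = (3*(-18 - 34) - 23148) - 1404928 = (3*(-52) - 23148) - 1404928 = (-156 - 23148) - 1404928 = -23304 - 1404928 = -1428232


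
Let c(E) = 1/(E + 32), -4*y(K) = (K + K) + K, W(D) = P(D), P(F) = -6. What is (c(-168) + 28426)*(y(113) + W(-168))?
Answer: -1403334405/544 ≈ -2.5797e+6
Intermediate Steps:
W(D) = -6
y(K) = -3*K/4 (y(K) = -((K + K) + K)/4 = -(2*K + K)/4 = -3*K/4)
c(E) = 1/(32 + E)
(c(-168) + 28426)*(y(113) + W(-168)) = (1/(32 - 168) + 28426)*(-¾*113 - 6) = (1/(-136) + 28426)*(-339/4 - 6) = (-1/136 + 28426)*(-363/4) = (3865935/136)*(-363/4) = -1403334405/544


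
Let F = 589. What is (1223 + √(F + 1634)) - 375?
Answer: 848 + 3*√247 ≈ 895.15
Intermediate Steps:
(1223 + √(F + 1634)) - 375 = (1223 + √(589 + 1634)) - 375 = (1223 + √2223) - 375 = (1223 + 3*√247) - 375 = 848 + 3*√247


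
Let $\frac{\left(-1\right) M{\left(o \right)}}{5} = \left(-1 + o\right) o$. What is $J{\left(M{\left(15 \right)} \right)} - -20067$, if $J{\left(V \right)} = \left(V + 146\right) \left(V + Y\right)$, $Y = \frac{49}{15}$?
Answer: $\frac{14494709}{15} \approx 9.6631 \cdot 10^{5}$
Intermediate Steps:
$Y = \frac{49}{15}$ ($Y = 49 \cdot \frac{1}{15} = \frac{49}{15} \approx 3.2667$)
$M{\left(o \right)} = - 5 o \left(-1 + o\right)$ ($M{\left(o \right)} = - 5 \left(-1 + o\right) o = - 5 o \left(-1 + o\right)$)
$J{\left(V \right)} = \left(146 + V\right) \left(\frac{49}{15} + V\right)$ ($J{\left(V \right)} = \left(V + 146\right) \left(V + \frac{49}{15}\right) = \left(146 + V\right) \left(\frac{49}{15} + V\right)$)
$J{\left(M{\left(15 \right)} \right)} - -20067 = \left(\frac{7154}{15} + \left(5 \cdot 15 \left(1 - 15\right)\right)^{2} + \frac{2239 \cdot 5 \cdot 15 \left(1 - 15\right)}{15}\right) - -20067 = \left(\frac{7154}{15} + \left(5 \cdot 15 \left(1 - 15\right)\right)^{2} + \frac{2239 \cdot 5 \cdot 15 \left(1 - 15\right)}{15}\right) + 20067 = \left(\frac{7154}{15} + \left(5 \cdot 15 \left(-14\right)\right)^{2} + \frac{2239 \cdot 5 \cdot 15 \left(-14\right)}{15}\right) + 20067 = \left(\frac{7154}{15} + \left(-1050\right)^{2} + \frac{2239}{15} \left(-1050\right)\right) + 20067 = \left(\frac{7154}{15} + 1102500 - 156730\right) + 20067 = \frac{14193704}{15} + 20067 = \frac{14494709}{15}$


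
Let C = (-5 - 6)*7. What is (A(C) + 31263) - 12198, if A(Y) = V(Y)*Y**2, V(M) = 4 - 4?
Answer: 19065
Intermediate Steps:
V(M) = 0
C = -77 (C = -11*7 = -77)
A(Y) = 0 (A(Y) = 0*Y**2 = 0)
(A(C) + 31263) - 12198 = (0 + 31263) - 12198 = 31263 - 12198 = 19065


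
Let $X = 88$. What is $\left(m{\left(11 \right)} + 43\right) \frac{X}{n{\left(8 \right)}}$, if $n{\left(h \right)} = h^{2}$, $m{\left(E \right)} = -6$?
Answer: $\frac{407}{8} \approx 50.875$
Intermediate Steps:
$\left(m{\left(11 \right)} + 43\right) \frac{X}{n{\left(8 \right)}} = \left(-6 + 43\right) \frac{88}{8^{2}} = 37 \cdot \frac{88}{64} = 37 \cdot 88 \cdot \frac{1}{64} = 37 \cdot \frac{11}{8} = \frac{407}{8}$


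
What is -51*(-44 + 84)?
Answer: -2040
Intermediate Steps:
-51*(-44 + 84) = -51*40 = -2040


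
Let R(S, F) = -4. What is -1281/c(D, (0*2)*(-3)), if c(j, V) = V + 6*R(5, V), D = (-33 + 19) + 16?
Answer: 427/8 ≈ 53.375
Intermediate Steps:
D = 2 (D = -14 + 16 = 2)
c(j, V) = -24 + V (c(j, V) = V + 6*(-4) = V - 24 = -24 + V)
-1281/c(D, (0*2)*(-3)) = -1281/(-24 + (0*2)*(-3)) = -1281/(-24 + 0*(-3)) = -1281/(-24 + 0) = -1281/(-24) = -1281*(-1/24) = 427/8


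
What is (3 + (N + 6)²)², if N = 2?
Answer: 4489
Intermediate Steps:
(3 + (N + 6)²)² = (3 + (2 + 6)²)² = (3 + 8²)² = (3 + 64)² = 67² = 4489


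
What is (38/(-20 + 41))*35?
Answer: 190/3 ≈ 63.333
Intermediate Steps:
(38/(-20 + 41))*35 = (38/21)*35 = 190/3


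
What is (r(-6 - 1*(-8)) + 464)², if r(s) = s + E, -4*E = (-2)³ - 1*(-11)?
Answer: 3463321/16 ≈ 2.1646e+5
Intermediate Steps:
E = -¾ (E = -((-2)³ - 1*(-11))/4 = -(-8 + 11)/4 = -¼*3 = -¾ ≈ -0.75000)
r(s) = -¾ + s (r(s) = s - ¾ = -¾ + s)
(r(-6 - 1*(-8)) + 464)² = ((-¾ + (-6 - 1*(-8))) + 464)² = ((-¾ + (-6 + 8)) + 464)² = ((-¾ + 2) + 464)² = (5/4 + 464)² = (1861/4)² = 3463321/16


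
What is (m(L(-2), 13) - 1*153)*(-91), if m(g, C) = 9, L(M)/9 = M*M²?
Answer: 13104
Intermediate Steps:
L(M) = 9*M³ (L(M) = 9*(M*M²) = 9*M³)
(m(L(-2), 13) - 1*153)*(-91) = (9 - 1*153)*(-91) = (9 - 153)*(-91) = -144*(-91) = 13104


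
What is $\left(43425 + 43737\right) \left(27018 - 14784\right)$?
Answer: $1066339908$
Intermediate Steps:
$\left(43425 + 43737\right) \left(27018 - 14784\right) = 87162 \cdot 12234 = 1066339908$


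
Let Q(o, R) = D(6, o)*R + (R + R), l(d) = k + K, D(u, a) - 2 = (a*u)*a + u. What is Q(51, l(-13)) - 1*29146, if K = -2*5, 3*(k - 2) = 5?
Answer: -384142/3 ≈ -1.2805e+5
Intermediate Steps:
k = 11/3 (k = 2 + (⅓)*5 = 2 + 5/3 = 11/3 ≈ 3.6667)
D(u, a) = 2 + u + u*a² (D(u, a) = 2 + ((a*u)*a + u) = 2 + (u*a² + u) = 2 + (u + u*a²) = 2 + u + u*a²)
K = -10
l(d) = -19/3 (l(d) = 11/3 - 10 = -19/3)
Q(o, R) = 2*R + R*(8 + 6*o²) (Q(o, R) = (2 + 6 + 6*o²)*R + (R + R) = (8 + 6*o²)*R + 2*R = R*(8 + 6*o²) + 2*R = 2*R + R*(8 + 6*o²))
Q(51, l(-13)) - 1*29146 = 2*(-19/3)*(5 + 3*51²) - 1*29146 = 2*(-19/3)*(5 + 3*2601) - 29146 = 2*(-19/3)*(5 + 7803) - 29146 = 2*(-19/3)*7808 - 29146 = -296704/3 - 29146 = -384142/3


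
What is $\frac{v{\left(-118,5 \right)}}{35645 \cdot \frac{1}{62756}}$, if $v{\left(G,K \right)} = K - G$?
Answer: $\frac{7718988}{35645} \approx 216.55$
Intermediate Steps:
$\frac{v{\left(-118,5 \right)}}{35645 \cdot \frac{1}{62756}} = \frac{5 - -118}{35645 \cdot \frac{1}{62756}} = \frac{5 + 118}{35645 \cdot \frac{1}{62756}} = \frac{123}{\frac{35645}{62756}} = 123 \cdot \frac{62756}{35645} = \frac{7718988}{35645}$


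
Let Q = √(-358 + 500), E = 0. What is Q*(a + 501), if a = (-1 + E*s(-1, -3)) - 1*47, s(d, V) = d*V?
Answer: 453*√142 ≈ 5398.1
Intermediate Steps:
Q = √142 ≈ 11.916
s(d, V) = V*d
a = -48 (a = (-1 + 0*(-3*(-1))) - 1*47 = (-1 + 0*3) - 47 = (-1 + 0) - 47 = -1 - 47 = -48)
Q*(a + 501) = √142*(-48 + 501) = √142*453 = 453*√142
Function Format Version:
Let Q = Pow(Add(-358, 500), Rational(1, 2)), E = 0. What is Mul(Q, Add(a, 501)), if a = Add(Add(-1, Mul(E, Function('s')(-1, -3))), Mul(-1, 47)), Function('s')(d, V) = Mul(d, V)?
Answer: Mul(453, Pow(142, Rational(1, 2))) ≈ 5398.1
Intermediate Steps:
Q = Pow(142, Rational(1, 2)) ≈ 11.916
Function('s')(d, V) = Mul(V, d)
a = -48 (a = Add(Add(-1, Mul(0, Mul(-3, -1))), Mul(-1, 47)) = Add(Add(-1, Mul(0, 3)), -47) = Add(Add(-1, 0), -47) = Add(-1, -47) = -48)
Mul(Q, Add(a, 501)) = Mul(Pow(142, Rational(1, 2)), Add(-48, 501)) = Mul(Pow(142, Rational(1, 2)), 453) = Mul(453, Pow(142, Rational(1, 2)))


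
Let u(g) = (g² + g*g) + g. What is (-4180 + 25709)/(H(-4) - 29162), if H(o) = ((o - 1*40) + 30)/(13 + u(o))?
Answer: -882689/1195656 ≈ -0.73825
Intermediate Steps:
u(g) = g + 2*g² (u(g) = (g² + g²) + g = 2*g² + g = g + 2*g²)
H(o) = (-10 + o)/(13 + o*(1 + 2*o)) (H(o) = ((o - 1*40) + 30)/(13 + o*(1 + 2*o)) = ((o - 40) + 30)/(13 + o*(1 + 2*o)) = ((-40 + o) + 30)/(13 + o*(1 + 2*o)) = (-10 + o)/(13 + o*(1 + 2*o)))
(-4180 + 25709)/(H(-4) - 29162) = (-4180 + 25709)/((-10 - 4)/(13 - 4*(1 + 2*(-4))) - 29162) = 21529/(-14/(13 - 4*(1 - 8)) - 29162) = 21529/(-14/(13 - 4*(-7)) - 29162) = 21529/(-14/(13 + 28) - 29162) = 21529/(-14/41 - 29162) = 21529/(-1195656/41) = 21529*(-41/1195656) = -882689/1195656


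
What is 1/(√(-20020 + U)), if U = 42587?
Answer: √22567/22567 ≈ 0.0066568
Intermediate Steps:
1/(√(-20020 + U)) = 1/(√(-20020 + 42587)) = 1/(√22567) = √22567/22567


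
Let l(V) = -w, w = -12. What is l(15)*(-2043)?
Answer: -24516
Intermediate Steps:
l(V) = 12 (l(V) = -1*(-12) = 12)
l(15)*(-2043) = 12*(-2043) = -24516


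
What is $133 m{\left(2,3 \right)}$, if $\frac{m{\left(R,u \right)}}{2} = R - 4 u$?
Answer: $-2660$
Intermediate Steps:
$m{\left(R,u \right)} = - 8 u + 2 R$ ($m{\left(R,u \right)} = 2 \left(R - 4 u\right) = - 8 u + 2 R$)
$133 m{\left(2,3 \right)} = 133 \left(\left(-8\right) 3 + 2 \cdot 2\right) = 133 \left(-24 + 4\right) = 133 \left(-20\right) = -2660$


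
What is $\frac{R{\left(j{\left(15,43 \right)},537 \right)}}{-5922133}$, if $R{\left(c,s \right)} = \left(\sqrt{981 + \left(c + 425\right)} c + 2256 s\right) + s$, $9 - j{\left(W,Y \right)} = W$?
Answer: $- \frac{1212009}{5922133} + \frac{60 \sqrt{14}}{5922133} \approx -0.20462$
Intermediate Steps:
$j{\left(W,Y \right)} = 9 - W$
$R{\left(c,s \right)} = 2257 s + c \sqrt{1406 + c}$ ($R{\left(c,s \right)} = \left(\sqrt{981 + \left(425 + c\right)} c + 2256 s\right) + s = \left(\sqrt{1406 + c} c + 2256 s\right) + s = \left(c \sqrt{1406 + c} + 2256 s\right) + s = \left(2256 s + c \sqrt{1406 + c}\right) + s = 2257 s + c \sqrt{1406 + c}$)
$\frac{R{\left(j{\left(15,43 \right)},537 \right)}}{-5922133} = \frac{2257 \cdot 537 + \left(9 - 15\right) \sqrt{1406 + \left(9 - 15\right)}}{-5922133} = \left(1212009 + \left(9 - 15\right) \sqrt{1406 + \left(9 - 15\right)}\right) \left(- \frac{1}{5922133}\right) = \left(1212009 - 6 \sqrt{1406 - 6}\right) \left(- \frac{1}{5922133}\right) = \left(1212009 - 6 \sqrt{1400}\right) \left(- \frac{1}{5922133}\right) = \left(1212009 - 6 \cdot 10 \sqrt{14}\right) \left(- \frac{1}{5922133}\right) = \left(1212009 - 60 \sqrt{14}\right) \left(- \frac{1}{5922133}\right) = - \frac{1212009}{5922133} + \frac{60 \sqrt{14}}{5922133}$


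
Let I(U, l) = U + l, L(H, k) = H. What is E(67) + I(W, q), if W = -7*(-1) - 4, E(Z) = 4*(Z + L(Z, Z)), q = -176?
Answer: 363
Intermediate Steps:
E(Z) = 8*Z (E(Z) = 4*(Z + Z) = 4*(2*Z) = 8*Z)
W = 3 (W = 7 - 4 = 3)
E(67) + I(W, q) = 8*67 + (3 - 176) = 536 - 173 = 363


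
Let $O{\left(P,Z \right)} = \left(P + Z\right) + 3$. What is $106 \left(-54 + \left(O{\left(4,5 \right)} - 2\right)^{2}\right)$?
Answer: $4876$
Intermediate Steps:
$O{\left(P,Z \right)} = 3 + P + Z$
$106 \left(-54 + \left(O{\left(4,5 \right)} - 2\right)^{2}\right) = 106 \left(-54 + \left(\left(3 + 4 + 5\right) - 2\right)^{2}\right) = 106 \left(-54 + \left(12 - 2\right)^{2}\right) = 106 \left(-54 + 10^{2}\right) = 106 \left(-54 + 100\right) = 106 \cdot 46 = 4876$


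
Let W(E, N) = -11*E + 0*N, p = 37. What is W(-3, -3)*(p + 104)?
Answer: 4653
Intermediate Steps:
W(E, N) = -11*E (W(E, N) = -11*E + 0 = -11*E)
W(-3, -3)*(p + 104) = (-11*(-3))*(37 + 104) = 33*141 = 4653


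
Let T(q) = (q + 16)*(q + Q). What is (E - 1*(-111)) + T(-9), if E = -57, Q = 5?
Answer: 26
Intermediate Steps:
T(q) = (5 + q)*(16 + q) (T(q) = (q + 16)*(q + 5) = (16 + q)*(5 + q) = (5 + q)*(16 + q))
(E - 1*(-111)) + T(-9) = (-57 - 1*(-111)) + (80 + (-9)² + 21*(-9)) = (-57 + 111) + (80 + 81 - 189) = 54 - 28 = 26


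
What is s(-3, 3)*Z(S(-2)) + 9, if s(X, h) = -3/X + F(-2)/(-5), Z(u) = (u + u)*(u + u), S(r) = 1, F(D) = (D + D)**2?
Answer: 1/5 ≈ 0.20000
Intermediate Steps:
F(D) = 4*D**2 (F(D) = (2*D)**2 = 4*D**2)
Z(u) = 4*u**2 (Z(u) = (2*u)*(2*u) = 4*u**2)
s(X, h) = -16/5 - 3/X (s(X, h) = -3/X + (4*(-2)**2)/(-5) = -3/X + (4*4)*(-1/5) = -3/X + 16*(-1/5) = -3/X - 16/5 = -16/5 - 3/X)
s(-3, 3)*Z(S(-2)) + 9 = (-16/5 - 3/(-3))*(4*1**2) + 9 = (-16/5 - 3*(-1/3))*(4*1) + 9 = (-16/5 + 1)*4 + 9 = -11/5*4 + 9 = -44/5 + 9 = 1/5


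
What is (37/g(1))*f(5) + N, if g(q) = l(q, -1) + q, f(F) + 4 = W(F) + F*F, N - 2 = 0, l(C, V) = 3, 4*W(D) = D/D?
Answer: 3177/16 ≈ 198.56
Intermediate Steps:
W(D) = 1/4 (W(D) = (D/D)/4 = (1/4)*1 = 1/4)
N = 2 (N = 2 + 0 = 2)
f(F) = -15/4 + F**2 (f(F) = -4 + (1/4 + F*F) = -4 + (1/4 + F**2) = -15/4 + F**2)
g(q) = 3 + q
(37/g(1))*f(5) + N = (37/(3 + 1))*(-15/4 + 5**2) + 2 = (37/4)*(-15/4 + 25) + 2 = (37*(1/4))*(85/4) + 2 = (37/4)*(85/4) + 2 = 3145/16 + 2 = 3177/16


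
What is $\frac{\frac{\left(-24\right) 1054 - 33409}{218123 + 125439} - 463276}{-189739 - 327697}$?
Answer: $\frac{159164087817}{177771347032} \approx 0.89533$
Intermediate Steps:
$\frac{\frac{\left(-24\right) 1054 - 33409}{218123 + 125439} - 463276}{-189739 - 327697} = \frac{\frac{-25296 - 33409}{343562} - 463276}{-517436} = \left(\left(-58705\right) \frac{1}{343562} - 463276\right) \left(- \frac{1}{517436}\right) = \left(- \frac{58705}{343562} - 463276\right) \left(- \frac{1}{517436}\right) = \left(- \frac{159164087817}{343562}\right) \left(- \frac{1}{517436}\right) = \frac{159164087817}{177771347032}$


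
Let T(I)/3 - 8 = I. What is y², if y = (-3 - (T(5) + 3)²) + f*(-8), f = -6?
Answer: 2954961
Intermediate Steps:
T(I) = 24 + 3*I
y = -1719 (y = (-3 - ((24 + 3*5) + 3)²) - 6*(-8) = (-3 - ((24 + 15) + 3)²) + 48 = (-3 - (39 + 3)²) + 48 = (-3 - 1*42²) + 48 = (-3 - 1*1764) + 48 = (-3 - 1764) + 48 = -1767 + 48 = -1719)
y² = (-1719)² = 2954961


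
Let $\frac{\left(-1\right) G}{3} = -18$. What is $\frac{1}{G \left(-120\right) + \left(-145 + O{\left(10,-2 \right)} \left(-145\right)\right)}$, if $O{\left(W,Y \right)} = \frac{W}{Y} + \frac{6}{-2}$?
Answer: $- \frac{1}{5465} \approx -0.00018298$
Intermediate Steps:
$G = 54$ ($G = \left(-3\right) \left(-18\right) = 54$)
$O{\left(W,Y \right)} = -3 + \frac{W}{Y}$ ($O{\left(W,Y \right)} = \frac{W}{Y} + 6 \left(- \frac{1}{2}\right) = \frac{W}{Y} - 3 = -3 + \frac{W}{Y}$)
$\frac{1}{G \left(-120\right) + \left(-145 + O{\left(10,-2 \right)} \left(-145\right)\right)} = \frac{1}{54 \left(-120\right) - \left(145 - \left(-3 + \frac{10}{-2}\right) \left(-145\right)\right)} = \frac{1}{-6480 - \left(145 - \left(-3 + 10 \left(- \frac{1}{2}\right)\right) \left(-145\right)\right)} = \frac{1}{-6480 - \left(145 - \left(-3 - 5\right) \left(-145\right)\right)} = \frac{1}{-6480 - -1015} = \frac{1}{-6480 + \left(-145 + 1160\right)} = \frac{1}{-6480 + 1015} = \frac{1}{-5465} = - \frac{1}{5465}$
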